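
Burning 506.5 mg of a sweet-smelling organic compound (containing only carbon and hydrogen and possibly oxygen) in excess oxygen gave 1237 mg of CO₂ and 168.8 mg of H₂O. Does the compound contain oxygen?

yes

mol C = 1.237 g CO₂ ÷ 44.009 g/mol = 0.028108 mol
mol H = 2 × 0.1688 g H₂O ÷ 18.015 g/mol = 0.018740 mol
C and H account for only 0.35649 g of the 0.5065 g sample; the remaining 0.15001 g must be oxygen.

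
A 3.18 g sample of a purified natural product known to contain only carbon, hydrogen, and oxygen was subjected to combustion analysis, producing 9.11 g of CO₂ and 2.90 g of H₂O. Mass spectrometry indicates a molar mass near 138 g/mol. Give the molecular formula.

mol C = 9.11 g CO₂ ÷ 44.009 g/mol = 0.2070 mol
mol H = 2 × 2.90 g H₂O ÷ 18.015 g/mol = 0.3220 mol
mass O = 3.18 − (2.486 + 0.3245) = 0.3692 g → mol O = 0.3692 ÷ 15.999 = 0.02307 mol
Divide by the smallest (0.02307 mol): C 8.971, H 13.953, O 1.000
Empirical formula: C9H14O
Empirical-formula mass = 138.21 g/mol; 138 ÷ 138.21 ≈ 1, so the molecular formula is C9H14O.

C9H14O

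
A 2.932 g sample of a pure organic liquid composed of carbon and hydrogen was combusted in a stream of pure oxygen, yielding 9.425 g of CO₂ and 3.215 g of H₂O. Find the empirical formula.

mol C = 9.425 g CO₂ ÷ 44.009 g/mol = 0.21416 mol
mol H = 2 × 3.215 g H₂O ÷ 18.015 g/mol = 0.35692 mol
Divide by the smallest (0.21416 mol): C 1.000, H 1.667
Multiplying each by 3 gives whole numbers: C 3.00, H 5.00

C3H5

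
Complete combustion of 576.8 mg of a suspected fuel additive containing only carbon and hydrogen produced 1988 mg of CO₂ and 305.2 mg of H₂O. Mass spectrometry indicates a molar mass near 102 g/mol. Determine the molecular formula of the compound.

mol C = 1.988 g CO₂ ÷ 44.009 g/mol = 0.045173 mol
mol H = 2 × 0.3052 g H₂O ÷ 18.015 g/mol = 0.033883 mol
Divide by the smallest (0.033883 mol): C 1.333, H 1.000
Multiplying each by 3 gives whole numbers: C 4.00, H 3.00
Empirical formula: C4H3
Empirical-formula mass = 51.07 g/mol; 102 ÷ 51.07 ≈ 2, so the molecular formula is C8H6.

C8H6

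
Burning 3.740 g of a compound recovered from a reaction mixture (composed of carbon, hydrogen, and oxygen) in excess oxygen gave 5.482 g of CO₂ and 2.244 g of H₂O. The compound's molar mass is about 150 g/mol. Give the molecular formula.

mol C = 5.482 g CO₂ ÷ 44.009 g/mol = 0.12457 mol
mol H = 2 × 2.244 g H₂O ÷ 18.015 g/mol = 0.24913 mol
mass O = 3.740 − (1.4962 + 0.25112) = 1.9927 g → mol O = 1.9927 ÷ 15.999 = 0.12455 mol
Divide by the smallest (0.12455 mol): C 1.000, H 2.000, O 1.000
Empirical formula: CH2O
Empirical-formula mass = 30.03 g/mol; 150 ÷ 30.03 ≈ 5, so the molecular formula is C5H10O5.

C5H10O5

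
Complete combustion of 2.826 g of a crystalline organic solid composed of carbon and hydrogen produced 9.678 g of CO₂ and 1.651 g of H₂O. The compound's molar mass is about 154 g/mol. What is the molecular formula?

mol C = 9.678 g CO₂ ÷ 44.009 g/mol = 0.21991 mol
mol H = 2 × 1.651 g H₂O ÷ 18.015 g/mol = 0.18329 mol
Divide by the smallest (0.18329 mol): C 1.200, H 1.000
Multiplying each by 5 gives whole numbers: C 6.00, H 5.00
Empirical formula: C6H5
Empirical-formula mass = 77.11 g/mol; 154 ÷ 77.11 ≈ 2, so the molecular formula is C12H10.

C12H10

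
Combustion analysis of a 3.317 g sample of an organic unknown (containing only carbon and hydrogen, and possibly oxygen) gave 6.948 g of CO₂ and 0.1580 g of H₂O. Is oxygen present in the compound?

mol C = 6.948 g CO₂ ÷ 44.009 g/mol = 0.15788 mol
mol H = 2 × 0.1580 g H₂O ÷ 18.015 g/mol = 0.017541 mol
C and H account for only 1.9139 g of the 3.317 g sample; the remaining 1.4031 g must be oxygen.

yes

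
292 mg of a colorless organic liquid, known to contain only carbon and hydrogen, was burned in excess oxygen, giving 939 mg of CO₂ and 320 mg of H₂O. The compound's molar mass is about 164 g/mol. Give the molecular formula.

C12H20

mol C = 0.939 g CO₂ ÷ 44.009 g/mol = 0.02134 mol
mol H = 2 × 0.320 g H₂O ÷ 18.015 g/mol = 0.03553 mol
Divide by the smallest (0.02134 mol): C 1.000, H 1.665
Multiplying each by 3 gives whole numbers: C 3.00, H 5.00
Empirical formula: C3H5
Empirical-formula mass = 41.07 g/mol; 164 ÷ 41.07 ≈ 4, so the molecular formula is C12H20.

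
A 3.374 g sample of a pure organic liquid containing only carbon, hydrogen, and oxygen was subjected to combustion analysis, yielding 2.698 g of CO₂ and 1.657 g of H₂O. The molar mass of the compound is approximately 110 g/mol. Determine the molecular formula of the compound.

C2H6O5

mol C = 2.698 g CO₂ ÷ 44.009 g/mol = 0.061306 mol
mol H = 2 × 1.657 g H₂O ÷ 18.015 g/mol = 0.18396 mol
mass O = 3.374 − (0.73634 + 0.18543) = 2.4522 g → mol O = 2.4522 ÷ 15.999 = 0.15327 mol
Divide by the smallest (0.061306 mol): C 1.000, H 3.001, O 2.500
Multiplying each by 2 gives whole numbers: C 2.00, H 6.00, O 5.00
Empirical formula: C2H6O5
Empirical-formula mass = 110.06 g/mol; 110 ÷ 110.06 ≈ 1, so the molecular formula is C2H6O5.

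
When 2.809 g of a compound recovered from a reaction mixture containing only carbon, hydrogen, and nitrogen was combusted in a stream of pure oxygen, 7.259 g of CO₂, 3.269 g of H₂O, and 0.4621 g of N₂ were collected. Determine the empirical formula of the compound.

C5H11N

mol C = 7.259 g CO₂ ÷ 44.009 g/mol = 0.16494 mol
mol H = 2 × 3.269 g H₂O ÷ 18.015 g/mol = 0.36292 mol
mol N = 2 × 0.4621 g N₂ ÷ 28.014 g/mol = 0.032991 mol
Divide by the smallest (0.032991 mol): C 5.000, H 11.001, N 1.000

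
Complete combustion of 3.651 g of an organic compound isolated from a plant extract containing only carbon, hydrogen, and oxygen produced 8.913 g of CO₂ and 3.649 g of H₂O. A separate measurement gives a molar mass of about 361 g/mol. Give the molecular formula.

C20H40O5

mol C = 8.913 g CO₂ ÷ 44.009 g/mol = 0.20253 mol
mol H = 2 × 3.649 g H₂O ÷ 18.015 g/mol = 0.40511 mol
mass O = 3.651 − (2.4325 + 0.40835) = 0.81010 g → mol O = 0.81010 ÷ 15.999 = 0.050635 mol
Divide by the smallest (0.050635 mol): C 4.000, H 8.001, O 1.000
Empirical formula: C4H8O
Empirical-formula mass = 72.11 g/mol; 361 ÷ 72.11 ≈ 5, so the molecular formula is C20H40O5.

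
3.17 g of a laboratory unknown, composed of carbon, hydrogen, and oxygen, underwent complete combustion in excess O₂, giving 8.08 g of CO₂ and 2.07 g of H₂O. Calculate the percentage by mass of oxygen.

23.1%

mol C = 8.08 g CO₂ ÷ 44.009 g/mol = 0.1836 mol
mol H = 2 × 2.07 g H₂O ÷ 18.015 g/mol = 0.2298 mol
mass O = 3.17 − (2.205 + 0.2316) = 0.7331 g → mol O = 0.7331 ÷ 15.999 = 0.04582 mol
mass % O = 0.7331 g ÷ 3.17 g × 100%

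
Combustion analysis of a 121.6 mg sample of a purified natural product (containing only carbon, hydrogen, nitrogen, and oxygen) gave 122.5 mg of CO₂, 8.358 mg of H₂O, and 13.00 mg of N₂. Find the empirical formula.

mol C = 0.1225 g CO₂ ÷ 44.009 g/mol = 0.0027835 mol
mol H = 2 × 0.008358 g H₂O ÷ 18.015 g/mol = 0.00092789 mol
mol N = 2 × 0.01300 g N₂ ÷ 28.014 g/mol = 0.00092811 mol
mass O = 0.1216 − (0.033433 + 0.00093532 + 0.013000) = 0.074232 g → mol O = 0.074232 ÷ 15.999 = 0.0046398 mol
Divide by the smallest (0.00092789 mol): C 3.000, H 1.000, N 1.000, O 5.000

C3HNO5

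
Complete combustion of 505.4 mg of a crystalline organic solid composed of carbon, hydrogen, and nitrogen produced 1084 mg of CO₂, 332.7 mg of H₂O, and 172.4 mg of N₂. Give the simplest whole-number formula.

mol C = 1.084 g CO₂ ÷ 44.009 g/mol = 0.024631 mol
mol H = 2 × 0.3327 g H₂O ÷ 18.015 g/mol = 0.036936 mol
mol N = 2 × 0.1724 g N₂ ÷ 28.014 g/mol = 0.012308 mol
Divide by the smallest (0.012308 mol): C 2.001, H 3.001, N 1.000

C2H3N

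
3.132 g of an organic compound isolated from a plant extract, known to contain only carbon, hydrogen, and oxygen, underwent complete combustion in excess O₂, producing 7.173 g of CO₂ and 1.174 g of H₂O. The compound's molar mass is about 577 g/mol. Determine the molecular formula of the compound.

C30H24O12

mol C = 7.173 g CO₂ ÷ 44.009 g/mol = 0.16299 mol
mol H = 2 × 1.174 g H₂O ÷ 18.015 g/mol = 0.13034 mol
mass O = 3.132 − (1.9577 + 0.13138) = 1.0430 g → mol O = 1.0430 ÷ 15.999 = 0.065189 mol
Divide by the smallest (0.065189 mol): C 2.500, H 1.999, O 1.000
Multiplying each by 2 gives whole numbers: C 5.00, H 4.00, O 2.00
Empirical formula: C5H4O2
Empirical-formula mass = 96.08 g/mol; 577 ÷ 96.08 ≈ 6, so the molecular formula is C30H24O12.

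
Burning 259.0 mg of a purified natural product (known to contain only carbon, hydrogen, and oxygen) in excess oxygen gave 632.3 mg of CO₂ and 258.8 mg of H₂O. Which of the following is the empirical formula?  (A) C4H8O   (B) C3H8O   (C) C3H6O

mol C = 0.6323 g CO₂ ÷ 44.009 g/mol = 0.014368 mol
mol H = 2 × 0.2588 g H₂O ÷ 18.015 g/mol = 0.028732 mol
mass O = 0.2590 − (0.17257 + 0.028961) = 0.057470 g → mol O = 0.057470 ÷ 15.999 = 0.0035921 mol
Divide by the smallest (0.0035921 mol): C 4.000, H 7.999, O 1.000

(A) C4H8O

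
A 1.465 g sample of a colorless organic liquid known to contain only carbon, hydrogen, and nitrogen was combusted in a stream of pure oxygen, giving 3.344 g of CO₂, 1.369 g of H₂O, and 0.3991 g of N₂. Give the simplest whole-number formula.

C8H16N3

mol C = 3.344 g CO₂ ÷ 44.009 g/mol = 0.075984 mol
mol H = 2 × 1.369 g H₂O ÷ 18.015 g/mol = 0.15198 mol
mol N = 2 × 0.3991 g N₂ ÷ 28.014 g/mol = 0.028493 mol
Divide by the smallest (0.028493 mol): C 2.667, H 5.334, N 1.000
Multiplying each by 3 gives whole numbers: C 8.00, H 16.00, N 3.00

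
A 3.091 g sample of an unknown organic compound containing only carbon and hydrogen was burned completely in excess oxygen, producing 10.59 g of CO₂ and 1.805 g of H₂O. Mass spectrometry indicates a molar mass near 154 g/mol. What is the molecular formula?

mol C = 10.59 g CO₂ ÷ 44.009 g/mol = 0.24063 mol
mol H = 2 × 1.805 g H₂O ÷ 18.015 g/mol = 0.20039 mol
Divide by the smallest (0.20039 mol): C 1.201, H 1.000
Multiplying each by 5 gives whole numbers: C 6.00, H 5.00
Empirical formula: C6H5
Empirical-formula mass = 77.11 g/mol; 154 ÷ 77.11 ≈ 2, so the molecular formula is C12H10.

C12H10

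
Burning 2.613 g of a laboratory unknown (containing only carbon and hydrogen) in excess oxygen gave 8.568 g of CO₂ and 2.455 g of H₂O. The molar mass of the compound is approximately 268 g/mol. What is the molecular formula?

C20H28

mol C = 8.568 g CO₂ ÷ 44.009 g/mol = 0.19469 mol
mol H = 2 × 2.455 g H₂O ÷ 18.015 g/mol = 0.27255 mol
Divide by the smallest (0.19469 mol): C 1.000, H 1.400
Multiplying each by 5 gives whole numbers: C 5.00, H 7.00
Empirical formula: C5H7
Empirical-formula mass = 67.11 g/mol; 268 ÷ 67.11 ≈ 4, so the molecular formula is C20H28.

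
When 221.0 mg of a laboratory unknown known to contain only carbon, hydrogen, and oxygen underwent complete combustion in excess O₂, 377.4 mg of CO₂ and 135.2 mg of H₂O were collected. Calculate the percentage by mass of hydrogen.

6.85%

mol C = 0.3774 g CO₂ ÷ 44.009 g/mol = 0.0085755 mol
mol H = 2 × 0.1352 g H₂O ÷ 18.015 g/mol = 0.015010 mol
mass O = 0.2210 − (0.10300 + 0.015130) = 0.10287 g → mol O = 0.10287 ÷ 15.999 = 0.0064298 mol
mass % H = 0.015130 g ÷ 0.2210 g × 100%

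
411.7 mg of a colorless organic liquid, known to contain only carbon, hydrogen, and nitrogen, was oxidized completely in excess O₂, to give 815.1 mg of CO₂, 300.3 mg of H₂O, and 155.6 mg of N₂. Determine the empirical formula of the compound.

mol C = 0.8151 g CO₂ ÷ 44.009 g/mol = 0.018521 mol
mol H = 2 × 0.3003 g H₂O ÷ 18.015 g/mol = 0.033339 mol
mol N = 2 × 0.1556 g N₂ ÷ 28.014 g/mol = 0.011109 mol
Divide by the smallest (0.011109 mol): C 1.667, H 3.001, N 1.000
Multiplying each by 3 gives whole numbers: C 5.00, H 9.00, N 3.00

C5H9N3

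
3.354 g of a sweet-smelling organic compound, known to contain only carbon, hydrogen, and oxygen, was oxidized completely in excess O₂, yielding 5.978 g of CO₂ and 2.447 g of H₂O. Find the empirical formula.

C3H6O2

mol C = 5.978 g CO₂ ÷ 44.009 g/mol = 0.13584 mol
mol H = 2 × 2.447 g H₂O ÷ 18.015 g/mol = 0.27166 mol
mass O = 3.354 − (1.6315 + 0.27384) = 1.4486 g → mol O = 1.4486 ÷ 15.999 = 0.090546 mol
Divide by the smallest (0.090546 mol): C 1.500, H 3.000, O 1.000
Multiplying each by 2 gives whole numbers: C 3.00, H 6.00, O 2.00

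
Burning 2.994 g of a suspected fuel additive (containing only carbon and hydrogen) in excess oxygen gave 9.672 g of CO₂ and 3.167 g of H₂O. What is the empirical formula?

mol C = 9.672 g CO₂ ÷ 44.009 g/mol = 0.21977 mol
mol H = 2 × 3.167 g H₂O ÷ 18.015 g/mol = 0.35160 mol
Divide by the smallest (0.21977 mol): C 1.000, H 1.600
Multiplying each by 5 gives whole numbers: C 5.00, H 8.00

C5H8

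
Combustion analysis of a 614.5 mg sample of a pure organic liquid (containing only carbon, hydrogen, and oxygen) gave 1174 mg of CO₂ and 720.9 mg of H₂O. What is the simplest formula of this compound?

C2H6O

mol C = 1.174 g CO₂ ÷ 44.009 g/mol = 0.026676 mol
mol H = 2 × 0.7209 g H₂O ÷ 18.015 g/mol = 0.080033 mol
mass O = 0.6145 − (0.32041 + 0.080674) = 0.21342 g → mol O = 0.21342 ÷ 15.999 = 0.013339 mol
Divide by the smallest (0.013339 mol): C 2.000, H 6.000, O 1.000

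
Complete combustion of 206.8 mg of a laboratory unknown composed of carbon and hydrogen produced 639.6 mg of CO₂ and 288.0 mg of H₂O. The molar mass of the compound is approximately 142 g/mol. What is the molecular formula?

C10H22

mol C = 0.6396 g CO₂ ÷ 44.009 g/mol = 0.014533 mol
mol H = 2 × 0.2880 g H₂O ÷ 18.015 g/mol = 0.031973 mol
Divide by the smallest (0.014533 mol): C 1.000, H 2.200
Multiplying each by 5 gives whole numbers: C 5.00, H 11.00
Empirical formula: C5H11
Empirical-formula mass = 71.14 g/mol; 142 ÷ 71.14 ≈ 2, so the molecular formula is C10H22.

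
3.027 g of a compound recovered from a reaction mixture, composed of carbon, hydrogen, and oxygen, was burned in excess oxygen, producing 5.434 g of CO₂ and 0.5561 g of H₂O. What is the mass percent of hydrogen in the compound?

mol C = 5.434 g CO₂ ÷ 44.009 g/mol = 0.12347 mol
mol H = 2 × 0.5561 g H₂O ÷ 18.015 g/mol = 0.061737 mol
mass O = 3.027 − (1.4831 + 0.062231) = 1.4817 g → mol O = 1.4817 ÷ 15.999 = 0.092613 mol
mass % H = 0.062231 g ÷ 3.027 g × 100%

2.06%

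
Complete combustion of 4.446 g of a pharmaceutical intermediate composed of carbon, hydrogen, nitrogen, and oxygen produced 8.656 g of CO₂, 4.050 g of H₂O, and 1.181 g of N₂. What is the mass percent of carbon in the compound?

53.14%

mol C = 8.656 g CO₂ ÷ 44.009 g/mol = 0.19669 mol
mol H = 2 × 4.050 g H₂O ÷ 18.015 g/mol = 0.44963 mol
mol N = 2 × 1.181 g N₂ ÷ 28.014 g/mol = 0.084315 mol
mass O = 4.446 − (2.3624 + 0.45322 + 1.1810) = 0.44937 g → mol O = 0.44937 ÷ 15.999 = 0.028087 mol
mass % C = 2.3624 g ÷ 4.446 g × 100%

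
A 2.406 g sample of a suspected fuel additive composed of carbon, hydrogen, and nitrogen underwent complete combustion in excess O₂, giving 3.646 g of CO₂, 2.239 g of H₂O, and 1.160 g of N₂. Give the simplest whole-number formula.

CH3N

mol C = 3.646 g CO₂ ÷ 44.009 g/mol = 0.082847 mol
mol H = 2 × 2.239 g H₂O ÷ 18.015 g/mol = 0.24857 mol
mol N = 2 × 1.160 g N₂ ÷ 28.014 g/mol = 0.082816 mol
Divide by the smallest (0.082816 mol): C 1.000, H 3.001, N 1.000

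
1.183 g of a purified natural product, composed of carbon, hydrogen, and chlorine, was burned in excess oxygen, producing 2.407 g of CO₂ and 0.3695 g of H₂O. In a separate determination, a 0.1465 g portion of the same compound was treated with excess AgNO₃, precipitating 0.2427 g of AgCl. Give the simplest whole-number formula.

mol C = 2.407 g CO₂ ÷ 44.009 g/mol = 0.054693 mol
mol H = 2 × 0.3695 g H₂O ÷ 18.015 g/mol = 0.041021 mol
From the AgCl data: mol Cl per gram of compound = (0.2427 ÷ 143.318) ÷ 0.1465 = 0.011559 mol/g, so in the 1.183 g combustion sample mol Cl = 0.013675 mol
Divide by the smallest (0.013675 mol): C 4.000, H 3.000, Cl 1.000

C4H3Cl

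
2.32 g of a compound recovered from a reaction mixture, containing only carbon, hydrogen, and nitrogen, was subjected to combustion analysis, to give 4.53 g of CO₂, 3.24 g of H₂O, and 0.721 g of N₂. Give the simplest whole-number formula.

C2H7N

mol C = 4.53 g CO₂ ÷ 44.009 g/mol = 0.1029 mol
mol H = 2 × 3.24 g H₂O ÷ 18.015 g/mol = 0.3597 mol
mol N = 2 × 0.721 g N₂ ÷ 28.014 g/mol = 0.05147 mol
Divide by the smallest (0.05147 mol): C 2.000, H 6.988, N 1.000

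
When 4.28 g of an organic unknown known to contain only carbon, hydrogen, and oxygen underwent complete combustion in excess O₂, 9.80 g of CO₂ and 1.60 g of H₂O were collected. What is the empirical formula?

mol C = 9.80 g CO₂ ÷ 44.009 g/mol = 0.2227 mol
mol H = 2 × 1.60 g H₂O ÷ 18.015 g/mol = 0.1776 mol
mass O = 4.28 − (2.675 + 0.1791) = 1.426 g → mol O = 1.426 ÷ 15.999 = 0.08915 mol
Divide by the smallest (0.08915 mol): C 2.498, H 1.992, O 1.000
Multiplying each by 2 gives whole numbers: C 5.00, H 3.98, O 2.00

C5H4O2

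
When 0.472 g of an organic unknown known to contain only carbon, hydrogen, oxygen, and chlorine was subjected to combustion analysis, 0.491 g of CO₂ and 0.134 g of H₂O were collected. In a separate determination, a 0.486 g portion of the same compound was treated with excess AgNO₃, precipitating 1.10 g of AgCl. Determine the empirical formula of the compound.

mol C = 0.491 g CO₂ ÷ 44.009 g/mol = 0.01116 mol
mol H = 2 × 0.134 g H₂O ÷ 18.015 g/mol = 0.01488 mol
From the AgCl data: mol Cl per gram of compound = (1.10 ÷ 143.318) ÷ 0.486 = 0.01579 mol/g, so in the 0.472 g combustion sample mol Cl = 0.007454 mol
mass O = 0.472 − (0.1340 + 0.01500 + 0.2642) = 0.05875 g → mol O = 0.05875 ÷ 15.999 = 0.003672 mol
Divide by the smallest (0.003672 mol): C 3.038, H 4.051, Cl 2.030, O 1.000

C3H4Cl2O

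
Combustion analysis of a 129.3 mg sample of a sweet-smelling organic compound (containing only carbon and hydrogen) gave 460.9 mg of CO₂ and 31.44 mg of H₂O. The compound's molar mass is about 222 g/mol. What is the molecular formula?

C18H6

mol C = 0.4609 g CO₂ ÷ 44.009 g/mol = 0.010473 mol
mol H = 2 × 0.03144 g H₂O ÷ 18.015 g/mol = 0.0034904 mol
Divide by the smallest (0.0034904 mol): C 3.000, H 1.000
Empirical formula: C3H
Empirical-formula mass = 37.04 g/mol; 222 ÷ 37.04 ≈ 6, so the molecular formula is C18H6.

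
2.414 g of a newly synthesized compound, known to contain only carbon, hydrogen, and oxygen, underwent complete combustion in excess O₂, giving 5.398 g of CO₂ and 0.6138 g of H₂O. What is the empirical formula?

C9H5O4

mol C = 5.398 g CO₂ ÷ 44.009 g/mol = 0.12266 mol
mol H = 2 × 0.6138 g H₂O ÷ 18.015 g/mol = 0.068143 mol
mass O = 2.414 − (1.4732 + 0.068688) = 0.87208 g → mol O = 0.87208 ÷ 15.999 = 0.054509 mol
Divide by the smallest (0.054509 mol): C 2.250, H 1.250, O 1.000
Multiplying each by 4 gives whole numbers: C 9.00, H 5.00, O 4.00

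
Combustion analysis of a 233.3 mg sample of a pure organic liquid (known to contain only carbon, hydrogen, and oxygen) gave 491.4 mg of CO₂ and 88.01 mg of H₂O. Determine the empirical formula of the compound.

mol C = 0.4914 g CO₂ ÷ 44.009 g/mol = 0.011166 mol
mol H = 2 × 0.08801 g H₂O ÷ 18.015 g/mol = 0.0097707 mol
mass O = 0.2333 − (0.13411 + 0.0098489) = 0.089337 g → mol O = 0.089337 ÷ 15.999 = 0.0055839 mol
Divide by the smallest (0.0055839 mol): C 2.000, H 1.750, O 1.000
Multiplying each by 4 gives whole numbers: C 8.00, H 7.00, O 4.00

C8H7O4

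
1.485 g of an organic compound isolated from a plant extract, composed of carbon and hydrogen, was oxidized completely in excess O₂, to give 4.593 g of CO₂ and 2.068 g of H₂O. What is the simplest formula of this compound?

C5H11

mol C = 4.593 g CO₂ ÷ 44.009 g/mol = 0.10437 mol
mol H = 2 × 2.068 g H₂O ÷ 18.015 g/mol = 0.22959 mol
Divide by the smallest (0.10437 mol): C 1.000, H 2.200
Multiplying each by 5 gives whole numbers: C 5.00, H 11.00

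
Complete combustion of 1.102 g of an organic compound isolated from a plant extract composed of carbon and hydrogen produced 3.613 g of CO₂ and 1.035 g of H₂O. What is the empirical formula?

C5H7

mol C = 3.613 g CO₂ ÷ 44.009 g/mol = 0.082097 mol
mol H = 2 × 1.035 g H₂O ÷ 18.015 g/mol = 0.11490 mol
Divide by the smallest (0.082097 mol): C 1.000, H 1.400
Multiplying each by 5 gives whole numbers: C 5.00, H 7.00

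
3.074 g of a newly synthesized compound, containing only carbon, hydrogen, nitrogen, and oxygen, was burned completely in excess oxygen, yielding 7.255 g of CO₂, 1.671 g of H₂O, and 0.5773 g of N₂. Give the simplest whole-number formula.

mol C = 7.255 g CO₂ ÷ 44.009 g/mol = 0.16485 mol
mol H = 2 × 1.671 g H₂O ÷ 18.015 g/mol = 0.18551 mol
mol N = 2 × 0.5773 g N₂ ÷ 28.014 g/mol = 0.041215 mol
mass O = 3.074 − (1.9800 + 0.18700 + 0.57730) = 0.32966 g → mol O = 0.32966 ÷ 15.999 = 0.020605 mol
Divide by the smallest (0.020605 mol): C 8.001, H 9.003, N 2.000, O 1.000

C8H9N2O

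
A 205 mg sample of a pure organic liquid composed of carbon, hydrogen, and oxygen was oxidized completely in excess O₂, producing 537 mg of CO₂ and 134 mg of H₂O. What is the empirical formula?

mol C = 0.537 g CO₂ ÷ 44.009 g/mol = 0.01220 mol
mol H = 2 × 0.134 g H₂O ÷ 18.015 g/mol = 0.01488 mol
mass O = 0.205 − (0.1466 + 0.01500) = 0.04345 g → mol O = 0.04345 ÷ 15.999 = 0.002716 mol
Divide by the smallest (0.002716 mol): C 4.493, H 5.478, O 1.000
Multiplying each by 2 gives whole numbers: C 8.99, H 10.96, O 2.00

C9H11O2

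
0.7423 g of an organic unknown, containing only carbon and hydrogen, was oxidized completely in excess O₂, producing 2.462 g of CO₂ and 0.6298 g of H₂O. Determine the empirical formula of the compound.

mol C = 2.462 g CO₂ ÷ 44.009 g/mol = 0.055943 mol
mol H = 2 × 0.6298 g H₂O ÷ 18.015 g/mol = 0.069920 mol
Divide by the smallest (0.055943 mol): C 1.000, H 1.250
Multiplying each by 4 gives whole numbers: C 4.00, H 5.00

C4H5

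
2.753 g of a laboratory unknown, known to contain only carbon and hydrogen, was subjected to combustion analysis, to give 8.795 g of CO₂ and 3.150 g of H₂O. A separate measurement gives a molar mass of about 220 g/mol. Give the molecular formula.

mol C = 8.795 g CO₂ ÷ 44.009 g/mol = 0.19985 mol
mol H = 2 × 3.150 g H₂O ÷ 18.015 g/mol = 0.34971 mol
Divide by the smallest (0.19985 mol): C 1.000, H 1.750
Multiplying each by 4 gives whole numbers: C 4.00, H 7.00
Empirical formula: C4H7
Empirical-formula mass = 55.10 g/mol; 220 ÷ 55.10 ≈ 4, so the molecular formula is C16H28.

C16H28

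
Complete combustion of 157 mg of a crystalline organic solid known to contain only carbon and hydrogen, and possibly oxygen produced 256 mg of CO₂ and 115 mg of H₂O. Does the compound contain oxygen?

yes

mol C = 0.256 g CO₂ ÷ 44.009 g/mol = 0.005817 mol
mol H = 2 × 0.115 g H₂O ÷ 18.015 g/mol = 0.01277 mol
C and H account for only 0.08274 g of the 0.157 g sample; the remaining 0.07426 g must be oxygen.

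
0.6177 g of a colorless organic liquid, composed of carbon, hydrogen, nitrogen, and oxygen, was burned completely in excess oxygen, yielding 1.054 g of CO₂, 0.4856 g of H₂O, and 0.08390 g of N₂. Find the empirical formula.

C4H9NO2

mol C = 1.054 g CO₂ ÷ 44.009 g/mol = 0.023950 mol
mol H = 2 × 0.4856 g H₂O ÷ 18.015 g/mol = 0.053911 mol
mol N = 2 × 0.08390 g N₂ ÷ 28.014 g/mol = 0.0059899 mol
mass O = 0.6177 − (0.28766 + 0.054342 + 0.083900) = 0.19180 g → mol O = 0.19180 ÷ 15.999 = 0.011988 mol
Divide by the smallest (0.0059899 mol): C 3.998, H 9.000, N 1.000, O 2.001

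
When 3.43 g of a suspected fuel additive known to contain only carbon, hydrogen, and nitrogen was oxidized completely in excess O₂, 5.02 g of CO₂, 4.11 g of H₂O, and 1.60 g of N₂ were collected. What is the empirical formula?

mol C = 5.02 g CO₂ ÷ 44.009 g/mol = 0.1141 mol
mol H = 2 × 4.11 g H₂O ÷ 18.015 g/mol = 0.4563 mol
mol N = 2 × 1.60 g N₂ ÷ 28.014 g/mol = 0.1142 mol
Divide by the smallest (0.1141 mol): C 1.000, H 4.000, N 1.001

CH4N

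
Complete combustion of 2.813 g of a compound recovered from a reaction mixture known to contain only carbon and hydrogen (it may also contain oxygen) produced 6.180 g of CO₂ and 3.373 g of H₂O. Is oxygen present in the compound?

yes

mol C = 6.180 g CO₂ ÷ 44.009 g/mol = 0.14043 mol
mol H = 2 × 3.373 g H₂O ÷ 18.015 g/mol = 0.37447 mol
C and H account for only 2.0641 g of the 2.813 g sample; the remaining 0.74888 g must be oxygen.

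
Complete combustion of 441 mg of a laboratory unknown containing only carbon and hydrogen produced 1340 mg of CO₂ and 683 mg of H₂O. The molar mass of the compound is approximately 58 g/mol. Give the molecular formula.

C4H10

mol C = 1.34 g CO₂ ÷ 44.009 g/mol = 0.03045 mol
mol H = 2 × 0.683 g H₂O ÷ 18.015 g/mol = 0.07583 mol
Divide by the smallest (0.03045 mol): C 1.000, H 2.490
Multiplying each by 2 gives whole numbers: C 2.00, H 4.98
Empirical formula: C2H5
Empirical-formula mass = 29.06 g/mol; 58 ÷ 29.06 ≈ 2, so the molecular formula is C4H10.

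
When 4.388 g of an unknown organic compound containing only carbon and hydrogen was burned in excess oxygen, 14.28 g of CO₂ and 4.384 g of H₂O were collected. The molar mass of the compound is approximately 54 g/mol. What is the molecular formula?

C4H6

mol C = 14.28 g CO₂ ÷ 44.009 g/mol = 0.32448 mol
mol H = 2 × 4.384 g H₂O ÷ 18.015 g/mol = 0.48671 mol
Divide by the smallest (0.32448 mol): C 1.000, H 1.500
Multiplying each by 2 gives whole numbers: C 2.00, H 3.00
Empirical formula: C2H3
Empirical-formula mass = 27.05 g/mol; 54 ÷ 27.05 ≈ 2, so the molecular formula is C4H6.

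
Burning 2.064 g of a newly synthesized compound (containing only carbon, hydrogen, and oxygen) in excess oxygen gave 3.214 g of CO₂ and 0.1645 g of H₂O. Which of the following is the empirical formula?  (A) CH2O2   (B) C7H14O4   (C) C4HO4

(C) C4HO4

mol C = 3.214 g CO₂ ÷ 44.009 g/mol = 0.073031 mol
mol H = 2 × 0.1645 g H₂O ÷ 18.015 g/mol = 0.018263 mol
mass O = 2.064 − (0.87717 + 0.018409) = 1.1684 g → mol O = 1.1684 ÷ 15.999 = 0.073031 mol
Divide by the smallest (0.018263 mol): C 3.999, H 1.000, O 3.999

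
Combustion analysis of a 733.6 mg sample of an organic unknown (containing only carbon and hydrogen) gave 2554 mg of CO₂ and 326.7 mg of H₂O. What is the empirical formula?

mol C = 2.554 g CO₂ ÷ 44.009 g/mol = 0.058034 mol
mol H = 2 × 0.3267 g H₂O ÷ 18.015 g/mol = 0.036270 mol
Divide by the smallest (0.036270 mol): C 1.600, H 1.000
Multiplying each by 5 gives whole numbers: C 8.00, H 5.00

C8H5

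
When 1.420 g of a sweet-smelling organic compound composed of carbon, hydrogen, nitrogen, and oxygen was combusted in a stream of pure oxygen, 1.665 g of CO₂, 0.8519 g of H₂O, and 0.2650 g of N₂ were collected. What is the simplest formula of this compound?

C2H5NO2

mol C = 1.665 g CO₂ ÷ 44.009 g/mol = 0.037833 mol
mol H = 2 × 0.8519 g H₂O ÷ 18.015 g/mol = 0.094577 mol
mol N = 2 × 0.2650 g N₂ ÷ 28.014 g/mol = 0.018919 mol
mass O = 1.420 − (0.45441 + 0.095333 + 0.26500) = 0.60525 g → mol O = 0.60525 ÷ 15.999 = 0.037831 mol
Divide by the smallest (0.018919 mol): C 2.000, H 4.999, N 1.000, O 2.000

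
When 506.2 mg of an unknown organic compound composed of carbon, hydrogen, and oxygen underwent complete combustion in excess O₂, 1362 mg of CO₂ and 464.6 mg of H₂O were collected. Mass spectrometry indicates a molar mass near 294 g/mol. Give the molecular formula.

mol C = 1.362 g CO₂ ÷ 44.009 g/mol = 0.030948 mol
mol H = 2 × 0.4646 g H₂O ÷ 18.015 g/mol = 0.051579 mol
mass O = 0.5062 − (0.37172 + 0.051992) = 0.082489 g → mol O = 0.082489 ÷ 15.999 = 0.0051559 mol
Divide by the smallest (0.0051559 mol): C 6.002, H 10.004, O 1.000
Empirical formula: C6H10O
Empirical-formula mass = 98.15 g/mol; 294 ÷ 98.15 ≈ 3, so the molecular formula is C18H30O3.

C18H30O3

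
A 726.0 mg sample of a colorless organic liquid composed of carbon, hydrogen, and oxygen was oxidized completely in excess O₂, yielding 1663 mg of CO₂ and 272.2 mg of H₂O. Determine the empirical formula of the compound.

C5H4O2

mol C = 1.663 g CO₂ ÷ 44.009 g/mol = 0.037788 mol
mol H = 2 × 0.2722 g H₂O ÷ 18.015 g/mol = 0.030219 mol
mass O = 0.7260 − (0.45387 + 0.030461) = 0.24167 g → mol O = 0.24167 ÷ 15.999 = 0.015105 mol
Divide by the smallest (0.015105 mol): C 2.502, H 2.001, O 1.000
Multiplying each by 2 gives whole numbers: C 5.00, H 4.00, O 2.00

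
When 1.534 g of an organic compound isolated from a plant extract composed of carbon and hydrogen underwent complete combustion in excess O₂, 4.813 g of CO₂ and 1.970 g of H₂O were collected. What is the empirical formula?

mol C = 4.813 g CO₂ ÷ 44.009 g/mol = 0.10936 mol
mol H = 2 × 1.970 g H₂O ÷ 18.015 g/mol = 0.21871 mol
Divide by the smallest (0.10936 mol): C 1.000, H 2.000

CH2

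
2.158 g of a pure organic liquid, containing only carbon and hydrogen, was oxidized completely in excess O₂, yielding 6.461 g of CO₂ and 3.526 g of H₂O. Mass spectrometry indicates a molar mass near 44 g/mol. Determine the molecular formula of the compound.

C3H8

mol C = 6.461 g CO₂ ÷ 44.009 g/mol = 0.14681 mol
mol H = 2 × 3.526 g H₂O ÷ 18.015 g/mol = 0.39145 mol
Divide by the smallest (0.14681 mol): C 1.000, H 2.666
Multiplying each by 3 gives whole numbers: C 3.00, H 8.00
Empirical formula: C3H8
Empirical-formula mass = 44.10 g/mol; 44 ÷ 44.10 ≈ 1, so the molecular formula is C3H8.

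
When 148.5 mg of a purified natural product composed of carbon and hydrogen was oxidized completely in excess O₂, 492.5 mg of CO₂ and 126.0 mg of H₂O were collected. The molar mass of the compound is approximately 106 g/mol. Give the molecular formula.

C8H10

mol C = 0.4925 g CO₂ ÷ 44.009 g/mol = 0.011191 mol
mol H = 2 × 0.1260 g H₂O ÷ 18.015 g/mol = 0.013988 mol
Divide by the smallest (0.011191 mol): C 1.000, H 1.250
Multiplying each by 4 gives whole numbers: C 4.00, H 5.00
Empirical formula: C4H5
Empirical-formula mass = 53.08 g/mol; 106 ÷ 53.08 ≈ 2, so the molecular formula is C8H10.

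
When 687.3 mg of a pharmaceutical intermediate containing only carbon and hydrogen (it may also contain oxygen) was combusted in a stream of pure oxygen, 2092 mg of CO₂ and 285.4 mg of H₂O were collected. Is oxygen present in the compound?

yes

mol C = 2.092 g CO₂ ÷ 44.009 g/mol = 0.047536 mol
mol H = 2 × 0.2854 g H₂O ÷ 18.015 g/mol = 0.031685 mol
C and H account for only 0.60289 g of the 0.6873 g sample; the remaining 0.084410 g must be oxygen.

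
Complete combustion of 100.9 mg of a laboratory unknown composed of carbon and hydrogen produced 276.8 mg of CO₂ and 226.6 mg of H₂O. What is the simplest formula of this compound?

CH4

mol C = 0.2768 g CO₂ ÷ 44.009 g/mol = 0.0062896 mol
mol H = 2 × 0.2266 g H₂O ÷ 18.015 g/mol = 0.025157 mol
Divide by the smallest (0.0062896 mol): C 1.000, H 4.000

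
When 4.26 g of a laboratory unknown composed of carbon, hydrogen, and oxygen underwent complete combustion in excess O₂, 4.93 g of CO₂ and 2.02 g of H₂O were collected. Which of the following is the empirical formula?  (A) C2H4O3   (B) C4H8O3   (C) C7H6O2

(A) C2H4O3

mol C = 4.93 g CO₂ ÷ 44.009 g/mol = 0.1120 mol
mol H = 2 × 2.02 g H₂O ÷ 18.015 g/mol = 0.2243 mol
mass O = 4.26 − (1.346 + 0.2261) = 2.688 g → mol O = 2.688 ÷ 15.999 = 0.1680 mol
Divide by the smallest (0.1120 mol): C 1.000, H 2.002, O 1.500
Multiplying each by 2 gives whole numbers: C 2.00, H 4.00, O 3.00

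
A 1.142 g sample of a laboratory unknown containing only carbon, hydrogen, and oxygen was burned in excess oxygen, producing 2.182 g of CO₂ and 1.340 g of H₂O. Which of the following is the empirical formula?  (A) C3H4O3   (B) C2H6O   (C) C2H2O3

mol C = 2.182 g CO₂ ÷ 44.009 g/mol = 0.049581 mol
mol H = 2 × 1.340 g H₂O ÷ 18.015 g/mol = 0.14876 mol
mass O = 1.142 − (0.59551 + 0.14996) = 0.39653 g → mol O = 0.39653 ÷ 15.999 = 0.024785 mol
Divide by the smallest (0.024785 mol): C 2.000, H 6.002, O 1.000

(B) C2H6O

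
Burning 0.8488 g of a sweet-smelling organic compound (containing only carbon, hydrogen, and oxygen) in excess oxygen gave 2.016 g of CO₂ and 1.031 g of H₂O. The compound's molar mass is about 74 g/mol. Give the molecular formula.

mol C = 2.016 g CO₂ ÷ 44.009 g/mol = 0.045809 mol
mol H = 2 × 1.031 g H₂O ÷ 18.015 g/mol = 0.11446 mol
mass O = 0.8488 − (0.55021 + 0.11538) = 0.18321 g → mol O = 0.18321 ÷ 15.999 = 0.011452 mol
Divide by the smallest (0.011452 mol): C 4.000, H 9.995, O 1.000
Empirical formula: C4H10O
Empirical-formula mass = 74.12 g/mol; 74 ÷ 74.12 ≈ 1, so the molecular formula is C4H10O.

C4H10O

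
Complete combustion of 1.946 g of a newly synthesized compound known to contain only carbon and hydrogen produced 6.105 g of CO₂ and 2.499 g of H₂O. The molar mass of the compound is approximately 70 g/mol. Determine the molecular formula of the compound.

C5H10

mol C = 6.105 g CO₂ ÷ 44.009 g/mol = 0.13872 mol
mol H = 2 × 2.499 g H₂O ÷ 18.015 g/mol = 0.27744 mol
Divide by the smallest (0.13872 mol): C 1.000, H 2.000
Empirical formula: CH2
Empirical-formula mass = 14.03 g/mol; 70 ÷ 14.03 ≈ 5, so the molecular formula is C5H10.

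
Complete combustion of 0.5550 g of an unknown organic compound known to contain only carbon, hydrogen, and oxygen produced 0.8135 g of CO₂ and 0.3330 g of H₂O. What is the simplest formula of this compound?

mol C = 0.8135 g CO₂ ÷ 44.009 g/mol = 0.018485 mol
mol H = 2 × 0.3330 g H₂O ÷ 18.015 g/mol = 0.036969 mol
mass O = 0.5550 − (0.22202 + 0.037265) = 0.29571 g → mol O = 0.29571 ÷ 15.999 = 0.018483 mol
Divide by the smallest (0.018483 mol): C 1.000, H 2.000, O 1.000

CH2O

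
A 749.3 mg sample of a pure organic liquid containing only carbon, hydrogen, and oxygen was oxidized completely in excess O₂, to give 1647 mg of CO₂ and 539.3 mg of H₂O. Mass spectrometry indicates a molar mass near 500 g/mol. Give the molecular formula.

mol C = 1.647 g CO₂ ÷ 44.009 g/mol = 0.037424 mol
mol H = 2 × 0.5393 g H₂O ÷ 18.015 g/mol = 0.059872 mol
mass O = 0.7493 − (0.44950 + 0.060351) = 0.23945 g → mol O = 0.23945 ÷ 15.999 = 0.014966 mol
Divide by the smallest (0.014966 mol): C 2.501, H 4.000, O 1.000
Multiplying each by 2 gives whole numbers: C 5.00, H 8.00, O 2.00
Empirical formula: C5H8O2
Empirical-formula mass = 100.12 g/mol; 500 ÷ 100.12 ≈ 5, so the molecular formula is C25H40O10.

C25H40O10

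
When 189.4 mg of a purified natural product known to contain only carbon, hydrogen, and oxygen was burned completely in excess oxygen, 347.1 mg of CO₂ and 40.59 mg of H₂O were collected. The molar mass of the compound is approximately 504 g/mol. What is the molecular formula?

mol C = 0.3471 g CO₂ ÷ 44.009 g/mol = 0.0078870 mol
mol H = 2 × 0.04059 g H₂O ÷ 18.015 g/mol = 0.0045062 mol
mass O = 0.1894 − (0.094731 + 0.0045423) = 0.090127 g → mol O = 0.090127 ÷ 15.999 = 0.0056333 mol
Divide by the smallest (0.0045062 mol): C 1.750, H 1.000, O 1.250
Multiplying each by 4 gives whole numbers: C 7.00, H 4.00, O 5.00
Empirical formula: C7H4O5
Empirical-formula mass = 168.10 g/mol; 504 ÷ 168.10 ≈ 3, so the molecular formula is C21H12O15.

C21H12O15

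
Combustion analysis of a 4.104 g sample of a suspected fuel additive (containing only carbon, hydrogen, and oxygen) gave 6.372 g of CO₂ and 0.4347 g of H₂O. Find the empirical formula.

C3HO3

mol C = 6.372 g CO₂ ÷ 44.009 g/mol = 0.14479 mol
mol H = 2 × 0.4347 g H₂O ÷ 18.015 g/mol = 0.048260 mol
mass O = 4.104 − (1.7391 + 0.048646) = 2.3163 g → mol O = 2.3163 ÷ 15.999 = 0.14478 mol
Divide by the smallest (0.048260 mol): C 3.000, H 1.000, O 3.000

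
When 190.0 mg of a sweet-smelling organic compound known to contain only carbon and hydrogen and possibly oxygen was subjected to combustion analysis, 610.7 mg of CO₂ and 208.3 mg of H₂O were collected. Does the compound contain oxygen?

mol C = 0.6107 g CO₂ ÷ 44.009 g/mol = 0.013877 mol
mol H = 2 × 0.2083 g H₂O ÷ 18.015 g/mol = 0.023125 mol
C and H together account for 0.18998 g — essentially the entire 0.1900 g sample — so the compound contains no oxygen.

no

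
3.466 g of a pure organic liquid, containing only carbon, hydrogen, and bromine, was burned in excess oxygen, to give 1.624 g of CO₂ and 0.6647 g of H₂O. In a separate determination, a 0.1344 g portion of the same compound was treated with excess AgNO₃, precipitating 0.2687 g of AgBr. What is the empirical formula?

CH2Br

mol C = 1.624 g CO₂ ÷ 44.009 g/mol = 0.036902 mol
mol H = 2 × 0.6647 g H₂O ÷ 18.015 g/mol = 0.073794 mol
From the AgBr data: mol Br per gram of compound = (0.2687 ÷ 187.772) ÷ 0.1344 = 0.010647 mol/g, so in the 3.466 g combustion sample mol Br = 0.036903 mol
Divide by the smallest (0.036902 mol): C 1.000, H 2.000, Br 1.000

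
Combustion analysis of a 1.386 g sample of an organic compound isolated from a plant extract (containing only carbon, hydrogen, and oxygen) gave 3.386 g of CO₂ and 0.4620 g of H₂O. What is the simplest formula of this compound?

mol C = 3.386 g CO₂ ÷ 44.009 g/mol = 0.076939 mol
mol H = 2 × 0.4620 g H₂O ÷ 18.015 g/mol = 0.051291 mol
mass O = 1.386 − (0.92411 + 0.051701) = 0.41019 g → mol O = 0.41019 ÷ 15.999 = 0.025638 mol
Divide by the smallest (0.025638 mol): C 3.001, H 2.001, O 1.000

C3H2O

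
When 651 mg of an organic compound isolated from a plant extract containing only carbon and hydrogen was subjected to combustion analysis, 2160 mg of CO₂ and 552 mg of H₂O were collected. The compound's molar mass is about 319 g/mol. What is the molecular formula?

C24H30

mol C = 2.16 g CO₂ ÷ 44.009 g/mol = 0.04908 mol
mol H = 2 × 0.552 g H₂O ÷ 18.015 g/mol = 0.06128 mol
Divide by the smallest (0.04908 mol): C 1.000, H 1.249
Multiplying each by 4 gives whole numbers: C 4.00, H 4.99
Empirical formula: C4H5
Empirical-formula mass = 53.08 g/mol; 319 ÷ 53.08 ≈ 6, so the molecular formula is C24H30.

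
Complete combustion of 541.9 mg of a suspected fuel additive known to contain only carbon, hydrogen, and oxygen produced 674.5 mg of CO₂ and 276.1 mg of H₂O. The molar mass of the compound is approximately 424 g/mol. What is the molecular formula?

C12H24O16

mol C = 0.6745 g CO₂ ÷ 44.009 g/mol = 0.015326 mol
mol H = 2 × 0.2761 g H₂O ÷ 18.015 g/mol = 0.030652 mol
mass O = 0.5419 − (0.18409 + 0.030897) = 0.32692 g → mol O = 0.32692 ÷ 15.999 = 0.020434 mol
Divide by the smallest (0.015326 mol): C 1.000, H 2.000, O 1.333
Multiplying each by 3 gives whole numbers: C 3.00, H 6.00, O 4.00
Empirical formula: C3H6O4
Empirical-formula mass = 106.08 g/mol; 424 ÷ 106.08 ≈ 4, so the molecular formula is C12H24O16.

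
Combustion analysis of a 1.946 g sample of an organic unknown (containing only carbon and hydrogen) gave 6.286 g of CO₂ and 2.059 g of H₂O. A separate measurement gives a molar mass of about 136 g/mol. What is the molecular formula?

mol C = 6.286 g CO₂ ÷ 44.009 g/mol = 0.14283 mol
mol H = 2 × 2.059 g H₂O ÷ 18.015 g/mol = 0.22859 mol
Divide by the smallest (0.14283 mol): C 1.000, H 1.600
Multiplying each by 5 gives whole numbers: C 5.00, H 8.00
Empirical formula: C5H8
Empirical-formula mass = 68.12 g/mol; 136 ÷ 68.12 ≈ 2, so the molecular formula is C10H16.

C10H16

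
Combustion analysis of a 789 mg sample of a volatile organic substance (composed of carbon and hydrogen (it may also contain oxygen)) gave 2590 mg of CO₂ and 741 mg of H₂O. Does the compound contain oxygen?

mol C = 2.59 g CO₂ ÷ 44.009 g/mol = 0.05885 mol
mol H = 2 × 0.741 g H₂O ÷ 18.015 g/mol = 0.08226 mol
C and H together account for 0.7898 g — essentially the entire 0.789 g sample — so the compound contains no oxygen.

no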